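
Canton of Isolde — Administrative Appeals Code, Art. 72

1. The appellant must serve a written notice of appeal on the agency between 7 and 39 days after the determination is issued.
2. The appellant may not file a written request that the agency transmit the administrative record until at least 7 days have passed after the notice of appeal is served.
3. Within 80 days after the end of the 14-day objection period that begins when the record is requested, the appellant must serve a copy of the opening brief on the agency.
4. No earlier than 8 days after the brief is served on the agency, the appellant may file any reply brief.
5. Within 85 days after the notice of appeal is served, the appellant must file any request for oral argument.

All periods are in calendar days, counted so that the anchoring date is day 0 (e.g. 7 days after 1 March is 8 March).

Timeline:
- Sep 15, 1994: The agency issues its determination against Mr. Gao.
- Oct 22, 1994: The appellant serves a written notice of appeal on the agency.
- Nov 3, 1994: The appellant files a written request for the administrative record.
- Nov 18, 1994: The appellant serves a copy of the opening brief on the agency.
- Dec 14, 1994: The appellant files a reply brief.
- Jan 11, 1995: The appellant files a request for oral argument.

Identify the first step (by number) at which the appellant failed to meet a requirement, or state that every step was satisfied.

None — every step was satisfied

(1) the permitted window runs from Sep 15, 1994 + 7 = Sep 22, 1994 to Sep 15, 1994 + 39 = Oct 24, 1994; done Oct 22, 1994, which is between those dates.
(2) permitted from Oct 22, 1994 + 7 days = Oct 29, 1994 onward; done Nov 3, 1994 — permitted.
(3) due by Nov 17, 1994 + 80 days = Feb 5, 1995; completed Nov 18, 1994, before the deadline.
(4) permitted from Nov 18, 1994 + 8 days = Nov 26, 1994 onward; Dec 14, 1994 is on or after that date.
(5) due by Oct 22, 1994 + 85 days = Jan 15, 1995; completed Jan 11, 1995, before the deadline.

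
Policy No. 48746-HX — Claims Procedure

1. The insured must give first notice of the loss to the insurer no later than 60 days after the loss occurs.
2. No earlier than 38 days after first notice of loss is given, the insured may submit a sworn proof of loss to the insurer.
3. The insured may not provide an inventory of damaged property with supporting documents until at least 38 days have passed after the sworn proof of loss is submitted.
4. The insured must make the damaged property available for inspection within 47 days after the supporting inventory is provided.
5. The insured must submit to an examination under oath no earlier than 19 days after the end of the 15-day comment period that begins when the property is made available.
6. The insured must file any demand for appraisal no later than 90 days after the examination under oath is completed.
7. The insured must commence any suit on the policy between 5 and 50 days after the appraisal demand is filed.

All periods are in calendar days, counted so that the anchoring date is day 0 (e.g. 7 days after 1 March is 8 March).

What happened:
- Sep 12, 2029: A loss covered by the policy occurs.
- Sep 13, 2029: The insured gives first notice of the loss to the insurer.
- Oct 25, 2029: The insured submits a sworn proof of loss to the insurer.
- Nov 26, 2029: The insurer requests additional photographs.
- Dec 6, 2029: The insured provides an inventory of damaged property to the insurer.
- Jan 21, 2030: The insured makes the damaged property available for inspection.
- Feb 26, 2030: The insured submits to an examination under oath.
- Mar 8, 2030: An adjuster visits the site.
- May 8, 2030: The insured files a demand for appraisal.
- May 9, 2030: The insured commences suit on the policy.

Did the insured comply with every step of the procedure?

Step 1: 60 days after Sep 12, 2029 (when the loss occurs) is Nov 11, 2029; done Sep 13, 2029 — timely.
Step 2: the earliest permitted date is 38 days after Sep 13, 2029 (when first notice of loss is given), i.e. Oct 21, 2029; Oct 25, 2029 is on or after that date.
Step 3: the earliest permitted date is 38 days after Oct 25, 2029 (when the sworn proof of loss is submitted), i.e. Dec 2, 2029; Dec 6, 2029 is on or after that date.
Step 4: 47 days after Dec 6, 2029 (when the supporting inventory is provided) is Jan 22, 2030; done Jan 21, 2030 — timely.
Step 5: the earliest permitted date is 19 days after Feb 5, 2030 (end of the 15-day comment period, which began when the property is made available on Jan 21, 2030), i.e. Feb 24, 2030; done Feb 26, 2030 — permitted.
Step 6: 90 days after Feb 26, 2030 (when the examination under oath is completed) is May 27, 2030; completed May 8, 2030, before the deadline.
Step 7: the window is 5–50 days after May 8, 2030 (when the appraisal demand is filed), so May 13, 2030 through Jun 27, 2030; May 9, 2030 is 4 days too early.

No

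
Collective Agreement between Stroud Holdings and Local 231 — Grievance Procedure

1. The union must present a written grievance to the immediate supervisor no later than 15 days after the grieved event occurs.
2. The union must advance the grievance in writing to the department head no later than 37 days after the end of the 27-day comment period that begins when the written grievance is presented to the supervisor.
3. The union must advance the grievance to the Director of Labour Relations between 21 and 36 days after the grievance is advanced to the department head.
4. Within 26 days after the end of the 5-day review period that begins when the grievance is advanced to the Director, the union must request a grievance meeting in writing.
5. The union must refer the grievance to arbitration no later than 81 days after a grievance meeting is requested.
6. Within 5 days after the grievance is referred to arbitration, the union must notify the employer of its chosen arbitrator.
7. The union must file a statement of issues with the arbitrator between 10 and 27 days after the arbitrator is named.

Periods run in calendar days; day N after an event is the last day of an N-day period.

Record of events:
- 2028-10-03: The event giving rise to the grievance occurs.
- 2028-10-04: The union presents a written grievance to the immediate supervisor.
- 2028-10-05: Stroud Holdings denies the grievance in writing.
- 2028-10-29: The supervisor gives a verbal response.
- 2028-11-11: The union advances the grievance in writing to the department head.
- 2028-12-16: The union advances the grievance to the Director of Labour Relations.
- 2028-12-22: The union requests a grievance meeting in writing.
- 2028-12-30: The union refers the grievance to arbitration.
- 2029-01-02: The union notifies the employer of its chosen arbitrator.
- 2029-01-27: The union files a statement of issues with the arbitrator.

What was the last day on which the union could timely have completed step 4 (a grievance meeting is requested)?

The grievance is advanced to the Director on 2028-12-16; the 5-day review period therefore ends 2028-12-21, and step 4 runs from that date. 26 days after 2028-12-21 is 2029-01-16.

2029-01-16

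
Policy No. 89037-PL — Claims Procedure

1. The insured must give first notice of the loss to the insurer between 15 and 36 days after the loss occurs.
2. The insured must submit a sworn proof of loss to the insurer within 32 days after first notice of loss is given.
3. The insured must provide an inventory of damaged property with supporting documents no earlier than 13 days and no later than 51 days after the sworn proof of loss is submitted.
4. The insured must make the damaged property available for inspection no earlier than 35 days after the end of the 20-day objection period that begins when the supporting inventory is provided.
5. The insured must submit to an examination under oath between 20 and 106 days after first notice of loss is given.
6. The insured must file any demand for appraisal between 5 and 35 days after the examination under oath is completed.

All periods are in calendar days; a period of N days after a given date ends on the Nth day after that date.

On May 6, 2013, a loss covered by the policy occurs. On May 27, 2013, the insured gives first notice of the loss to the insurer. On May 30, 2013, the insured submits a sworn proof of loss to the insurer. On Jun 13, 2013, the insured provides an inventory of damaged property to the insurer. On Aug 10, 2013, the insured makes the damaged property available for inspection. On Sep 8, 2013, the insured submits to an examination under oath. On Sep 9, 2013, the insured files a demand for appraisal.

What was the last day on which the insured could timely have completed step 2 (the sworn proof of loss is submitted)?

Jun 28, 2013

Step 2 runs from May 27, 2013, when first notice of loss is given. 32 days after May 27, 2013 is Jun 28, 2013.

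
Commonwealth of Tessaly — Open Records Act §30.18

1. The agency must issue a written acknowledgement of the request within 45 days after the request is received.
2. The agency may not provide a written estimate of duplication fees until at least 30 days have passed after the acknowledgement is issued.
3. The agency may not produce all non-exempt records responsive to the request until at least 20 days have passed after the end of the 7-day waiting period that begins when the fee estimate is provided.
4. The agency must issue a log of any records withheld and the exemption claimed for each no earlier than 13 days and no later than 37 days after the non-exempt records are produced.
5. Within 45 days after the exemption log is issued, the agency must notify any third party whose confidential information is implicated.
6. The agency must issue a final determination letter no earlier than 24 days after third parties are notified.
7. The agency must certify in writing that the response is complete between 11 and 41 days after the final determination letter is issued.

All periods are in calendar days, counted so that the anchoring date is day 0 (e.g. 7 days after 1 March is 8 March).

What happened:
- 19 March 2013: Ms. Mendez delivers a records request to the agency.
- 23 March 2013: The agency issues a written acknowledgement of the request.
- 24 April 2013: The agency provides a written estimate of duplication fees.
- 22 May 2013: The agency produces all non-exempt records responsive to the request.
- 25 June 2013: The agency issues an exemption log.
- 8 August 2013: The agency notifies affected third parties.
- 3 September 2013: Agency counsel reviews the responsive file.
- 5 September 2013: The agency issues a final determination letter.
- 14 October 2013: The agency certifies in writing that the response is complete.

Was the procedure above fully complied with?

Yes

Step 1: 45 days after 19 March 2013 (when the request is received) is 3 May 2013; completed 23 March 2013, before the deadline.
Step 2: the earliest permitted date is 30 days after 23 March 2013 (when the acknowledgement is issued), i.e. 22 April 2013; done 24 April 2013 — permitted.
Step 3: the earliest permitted date is 20 days after 1 May 2013 (end of the 7-day waiting period, which began when the fee estimate is provided on 24 April 2013), i.e. 21 May 2013; 22 May 2013 is on or after that date.
Step 4: the window is 13–37 days after 22 May 2013 (when the non-exempt records are produced), so 4 June 2013 through 28 June 2013; 25 June 2013 falls inside that range.
Step 5: 45 days after 25 June 2013 (when the exemption log is issued) is 9 August 2013; done 8 August 2013 — timely.
Step 6: the earliest permitted date is 24 days after 8 August 2013 (when third parties are notified), i.e. 1 September 2013; done 5 September 2013 — permitted.
Step 7: the window is 11–41 days after 5 September 2013 (when the final determination letter is issued), so 16 September 2013 through 16 October 2013; 14 October 2013 falls inside that range.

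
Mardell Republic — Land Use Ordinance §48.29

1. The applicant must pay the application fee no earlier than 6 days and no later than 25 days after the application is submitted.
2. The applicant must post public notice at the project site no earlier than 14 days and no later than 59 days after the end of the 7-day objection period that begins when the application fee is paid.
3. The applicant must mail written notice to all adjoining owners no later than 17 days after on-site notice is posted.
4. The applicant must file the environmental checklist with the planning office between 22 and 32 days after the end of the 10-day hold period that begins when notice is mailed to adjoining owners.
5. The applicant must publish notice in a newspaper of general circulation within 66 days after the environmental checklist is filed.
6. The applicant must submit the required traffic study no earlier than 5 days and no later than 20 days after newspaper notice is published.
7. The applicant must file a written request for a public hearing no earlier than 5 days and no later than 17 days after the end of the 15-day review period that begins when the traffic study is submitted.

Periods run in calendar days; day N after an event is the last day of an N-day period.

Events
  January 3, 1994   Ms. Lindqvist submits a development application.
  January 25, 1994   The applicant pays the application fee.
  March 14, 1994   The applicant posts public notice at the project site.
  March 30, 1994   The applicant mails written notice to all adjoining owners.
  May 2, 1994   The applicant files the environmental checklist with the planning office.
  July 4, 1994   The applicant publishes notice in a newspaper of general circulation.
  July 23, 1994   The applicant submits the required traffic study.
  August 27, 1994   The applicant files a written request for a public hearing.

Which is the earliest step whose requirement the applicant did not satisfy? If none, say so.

(1) the permitted window runs from January 3, 1994 + 6 = January 9, 1994 to January 3, 1994 + 25 = January 28, 1994; January 25, 1994 falls inside that range.
(2) the permitted window runs from February 1, 1994 + 14 = February 15, 1994 to February 1, 1994 + 59 = April 1, 1994; March 14, 1994 falls inside that range.
(3) due by March 14, 1994 + 17 days = March 31, 1994; completed March 30, 1994, before the deadline.
(4) the permitted window runs from April 9, 1994 + 22 = May 1, 1994 to April 9, 1994 + 32 = May 11, 1994; done May 2, 1994 — within the window.
(5) due by May 2, 1994 + 66 days = July 7, 1994; completed July 4, 1994, before the deadline.
(6) the permitted window runs from July 4, 1994 + 5 = July 9, 1994 to July 4, 1994 + 20 = July 24, 1994; July 23, 1994 falls inside that range.
(7) the permitted window runs from August 7, 1994 + 5 = August 12, 1994 to August 7, 1994 + 17 = August 24, 1994; August 27, 1994 is 3 days past the end of the window.

Step 7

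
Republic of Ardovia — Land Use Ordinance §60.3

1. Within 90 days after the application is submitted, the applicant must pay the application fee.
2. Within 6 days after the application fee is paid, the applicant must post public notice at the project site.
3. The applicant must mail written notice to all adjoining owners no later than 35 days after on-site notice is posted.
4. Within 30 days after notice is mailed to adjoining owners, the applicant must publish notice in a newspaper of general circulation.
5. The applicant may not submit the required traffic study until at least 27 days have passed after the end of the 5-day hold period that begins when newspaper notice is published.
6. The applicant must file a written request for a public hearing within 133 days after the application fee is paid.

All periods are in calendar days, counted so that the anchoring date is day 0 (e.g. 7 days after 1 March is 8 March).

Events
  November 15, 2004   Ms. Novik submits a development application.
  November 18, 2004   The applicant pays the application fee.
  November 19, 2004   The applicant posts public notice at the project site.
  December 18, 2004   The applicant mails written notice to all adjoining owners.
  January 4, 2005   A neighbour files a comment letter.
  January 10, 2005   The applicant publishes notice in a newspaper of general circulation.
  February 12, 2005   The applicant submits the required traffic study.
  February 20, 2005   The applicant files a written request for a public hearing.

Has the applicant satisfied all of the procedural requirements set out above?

Yes

(1) due by November 15, 2004 + 90 days = February 13, 2005; done November 18, 2004 — timely.
(2) due by November 18, 2004 + 6 days = November 24, 2004; November 19, 2004 is within that limit.
(3) due by November 19, 2004 + 35 days = December 24, 2004; December 18, 2004 is within that limit.
(4) due by December 18, 2004 + 30 days = January 17, 2005; completed January 10, 2005, before the deadline.
(5) permitted from January 15, 2005 + 27 days = February 11, 2005 onward; done February 12, 2005, after the minimum wait.
(6) due by November 18, 2004 + 133 days = March 31, 2005; done February 20, 2005 — timely.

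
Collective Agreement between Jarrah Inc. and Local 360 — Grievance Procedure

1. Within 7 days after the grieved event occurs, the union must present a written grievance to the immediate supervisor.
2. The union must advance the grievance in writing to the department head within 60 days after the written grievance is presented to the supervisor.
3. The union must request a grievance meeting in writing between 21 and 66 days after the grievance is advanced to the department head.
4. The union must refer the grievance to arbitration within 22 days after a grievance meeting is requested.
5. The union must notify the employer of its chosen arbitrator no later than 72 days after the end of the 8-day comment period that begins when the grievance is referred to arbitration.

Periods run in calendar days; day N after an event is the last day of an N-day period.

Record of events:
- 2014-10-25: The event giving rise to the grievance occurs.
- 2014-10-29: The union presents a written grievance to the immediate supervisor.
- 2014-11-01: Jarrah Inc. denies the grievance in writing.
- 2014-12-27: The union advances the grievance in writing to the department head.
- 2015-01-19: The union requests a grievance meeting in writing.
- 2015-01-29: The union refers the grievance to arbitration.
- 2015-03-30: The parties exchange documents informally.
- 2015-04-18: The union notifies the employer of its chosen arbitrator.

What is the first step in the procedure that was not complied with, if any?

None — every step was satisfied

Step 1: 7 days after 2014-10-25 (when the grieved event occurs) is 2014-11-01; completed 2014-10-29, before the deadline.
Step 2: 60 days after 2014-10-29 (when the written grievance is presented to the supervisor) is 2014-12-28; 2014-12-27 is within that limit.
Step 3: the window is 21–66 days after 2014-12-27 (when the grievance is advanced to the department head), so 2015-01-17 through 2015-03-03; done 2015-01-19 — within the window.
Step 4: 22 days after 2015-01-19 (when a grievance meeting is requested) is 2015-02-10; 2015-01-29 is within that limit.
Step 5: 72 days after 2015-02-06 (end of the 8-day comment period, which began when the grievance is referred to arbitration on 2015-01-29) is 2015-04-19; done 2015-04-18 — timely.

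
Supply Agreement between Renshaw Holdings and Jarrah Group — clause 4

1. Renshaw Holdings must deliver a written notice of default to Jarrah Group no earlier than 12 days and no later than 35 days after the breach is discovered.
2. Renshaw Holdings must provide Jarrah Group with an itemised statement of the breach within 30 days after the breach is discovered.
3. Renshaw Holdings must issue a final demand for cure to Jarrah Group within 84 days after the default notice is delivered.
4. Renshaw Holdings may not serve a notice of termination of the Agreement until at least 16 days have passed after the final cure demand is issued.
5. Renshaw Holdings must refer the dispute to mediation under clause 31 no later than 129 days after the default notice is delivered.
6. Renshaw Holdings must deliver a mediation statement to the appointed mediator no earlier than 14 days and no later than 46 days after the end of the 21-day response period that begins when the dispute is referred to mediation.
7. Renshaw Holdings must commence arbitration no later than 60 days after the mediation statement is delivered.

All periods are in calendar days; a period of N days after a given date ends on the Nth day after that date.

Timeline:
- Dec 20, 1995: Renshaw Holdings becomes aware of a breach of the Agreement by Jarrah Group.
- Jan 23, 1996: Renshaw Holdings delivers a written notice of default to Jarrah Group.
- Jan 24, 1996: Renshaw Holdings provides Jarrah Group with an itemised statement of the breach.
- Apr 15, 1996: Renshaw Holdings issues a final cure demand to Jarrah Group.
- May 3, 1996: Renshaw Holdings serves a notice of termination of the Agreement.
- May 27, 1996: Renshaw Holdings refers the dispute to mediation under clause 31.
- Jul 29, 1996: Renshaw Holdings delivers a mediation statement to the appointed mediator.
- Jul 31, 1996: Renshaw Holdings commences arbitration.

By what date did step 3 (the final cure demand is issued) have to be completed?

Step 3 runs from Jan 23, 1996, when the default notice is delivered. 84 days after Jan 23, 1996 is Apr 16, 1996.

Apr 16, 1996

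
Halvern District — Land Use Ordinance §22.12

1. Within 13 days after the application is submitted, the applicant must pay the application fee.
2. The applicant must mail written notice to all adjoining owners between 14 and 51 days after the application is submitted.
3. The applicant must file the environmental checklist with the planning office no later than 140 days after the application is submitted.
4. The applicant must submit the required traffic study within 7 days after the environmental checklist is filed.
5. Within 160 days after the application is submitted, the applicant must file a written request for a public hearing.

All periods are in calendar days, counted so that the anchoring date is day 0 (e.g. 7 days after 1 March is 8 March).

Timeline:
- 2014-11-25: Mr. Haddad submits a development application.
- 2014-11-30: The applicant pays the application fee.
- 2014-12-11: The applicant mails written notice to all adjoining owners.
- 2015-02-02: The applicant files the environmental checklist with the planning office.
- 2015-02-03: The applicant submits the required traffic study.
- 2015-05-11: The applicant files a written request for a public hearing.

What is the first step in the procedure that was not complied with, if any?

Step 5

Step 1 — counting 13 days from 2014-11-25 (when the application is submitted) gives a deadline of 2014-12-08; completed 2014-11-30, before the deadline.
Step 2 — 14 and 51 days from 2014-11-25 (when the application is submitted) are 2014-12-09 and 2015-01-15 respectively; done 2014-12-11, which is between those dates.
Step 3 — counting 140 days from 2014-11-25 (when the application is submitted) gives a deadline of 2015-04-14; completed 2015-02-02, before the deadline.
Step 4 — counting 7 days from 2015-02-02 (when the environmental checklist is filed) gives a deadline of 2015-02-09; completed 2015-02-03, before the deadline.
Step 5 — counting 160 days from 2014-11-25 (when the application is submitted) gives a deadline of 2015-05-04; not done until 2015-05-11, 7 days after the deadline.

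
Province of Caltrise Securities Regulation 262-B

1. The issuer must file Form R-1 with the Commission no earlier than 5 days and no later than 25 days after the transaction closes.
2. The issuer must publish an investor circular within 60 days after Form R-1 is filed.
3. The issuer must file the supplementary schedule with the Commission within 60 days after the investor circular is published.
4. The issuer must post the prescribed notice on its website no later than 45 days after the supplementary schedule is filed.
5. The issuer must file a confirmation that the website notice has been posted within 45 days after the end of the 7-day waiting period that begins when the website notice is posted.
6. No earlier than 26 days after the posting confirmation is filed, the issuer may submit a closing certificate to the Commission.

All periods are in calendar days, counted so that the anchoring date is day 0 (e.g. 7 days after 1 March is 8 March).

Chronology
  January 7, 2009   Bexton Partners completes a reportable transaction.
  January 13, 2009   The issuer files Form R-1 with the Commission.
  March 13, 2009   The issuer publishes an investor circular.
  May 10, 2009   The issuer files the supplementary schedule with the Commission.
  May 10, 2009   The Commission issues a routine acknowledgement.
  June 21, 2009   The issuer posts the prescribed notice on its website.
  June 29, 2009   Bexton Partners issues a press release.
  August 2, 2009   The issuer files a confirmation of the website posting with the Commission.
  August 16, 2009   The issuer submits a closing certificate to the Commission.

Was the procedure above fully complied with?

No

Step 1 — 5 and 25 days from January 7, 2009 (when the transaction closes) are January 12, 2009 and February 1, 2009 respectively; done January 13, 2009, which is between those dates.
Step 2 — counting 60 days from January 13, 2009 (when Form R-1 is filed) gives a deadline of March 14, 2009; March 13, 2009 is within that limit.
Step 3 — counting 60 days from March 13, 2009 (when the investor circular is published) gives a deadline of May 12, 2009; done May 10, 2009 — timely.
Step 4 — counting 45 days from May 10, 2009 (when the supplementary schedule is filed) gives a deadline of June 24, 2009; completed June 21, 2009, before the deadline.
Step 5 — counting 45 days from June 28, 2009 (end of the 7-day waiting period, which began when the website notice is posted on June 21, 2009) gives a deadline of August 12, 2009; August 2, 2009 is within that limit.
Step 6 — must wait 26 days from August 2, 2009 (when the posting confirmation is filed), so not before August 28, 2009; acted on August 16, 2009, 12 days prematurely.
The analysis stops there.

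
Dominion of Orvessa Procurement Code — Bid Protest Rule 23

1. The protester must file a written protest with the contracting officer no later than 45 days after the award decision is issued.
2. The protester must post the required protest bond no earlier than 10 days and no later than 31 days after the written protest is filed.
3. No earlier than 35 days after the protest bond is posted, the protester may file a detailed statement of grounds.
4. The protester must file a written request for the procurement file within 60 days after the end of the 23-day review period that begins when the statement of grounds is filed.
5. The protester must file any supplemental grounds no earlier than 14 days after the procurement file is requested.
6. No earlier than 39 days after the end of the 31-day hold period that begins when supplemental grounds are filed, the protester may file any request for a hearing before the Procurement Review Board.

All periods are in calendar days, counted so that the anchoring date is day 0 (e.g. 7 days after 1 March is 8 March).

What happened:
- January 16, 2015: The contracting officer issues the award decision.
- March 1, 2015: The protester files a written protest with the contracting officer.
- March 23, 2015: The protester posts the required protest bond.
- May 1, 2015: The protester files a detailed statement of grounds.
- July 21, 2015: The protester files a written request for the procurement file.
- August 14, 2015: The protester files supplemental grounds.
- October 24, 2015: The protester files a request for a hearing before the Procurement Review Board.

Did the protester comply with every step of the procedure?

Yes

Step 1 — counting 45 days from January 16, 2015 (when the award decision is issued) gives a deadline of March 2, 2015; March 1, 2015 is within that limit.
Step 2 — 10 and 31 days from March 1, 2015 (when the written protest is filed) are March 11, 2015 and April 1, 2015 respectively; done March 23, 2015 — within the window.
Step 3 — must wait 35 days from March 23, 2015 (when the protest bond is posted), so not before April 27, 2015; May 1, 2015 is on or after that date.
Step 4 — counting 60 days from May 24, 2015 (end of the 23-day review period, which began when the statement of grounds is filed on May 1, 2015) gives a deadline of July 23, 2015; July 21, 2015 is within that limit.
Step 5 — must wait 14 days from July 21, 2015 (when the procurement file is requested), so not before August 4, 2015; August 14, 2015 is on or after that date.
Step 6 — must wait 39 days from September 14, 2015 (end of the 31-day hold period, which began when supplemental grounds are filed on August 14, 2015), so not before October 23, 2015; done October 24, 2015, after the minimum wait.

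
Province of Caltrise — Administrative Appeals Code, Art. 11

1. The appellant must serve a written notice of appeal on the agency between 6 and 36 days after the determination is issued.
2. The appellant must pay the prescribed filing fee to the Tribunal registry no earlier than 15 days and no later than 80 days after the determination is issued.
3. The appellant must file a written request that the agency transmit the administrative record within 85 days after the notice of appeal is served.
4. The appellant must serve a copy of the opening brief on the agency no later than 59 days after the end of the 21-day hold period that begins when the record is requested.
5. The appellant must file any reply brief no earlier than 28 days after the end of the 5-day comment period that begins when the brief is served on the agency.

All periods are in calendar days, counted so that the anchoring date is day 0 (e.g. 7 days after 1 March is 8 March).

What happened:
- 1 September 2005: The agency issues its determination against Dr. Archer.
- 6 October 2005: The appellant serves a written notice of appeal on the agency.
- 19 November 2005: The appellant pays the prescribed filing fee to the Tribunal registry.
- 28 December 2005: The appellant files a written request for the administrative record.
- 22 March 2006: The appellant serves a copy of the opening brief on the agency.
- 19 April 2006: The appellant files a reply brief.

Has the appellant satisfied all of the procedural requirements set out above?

Step 1 — 6 and 36 days from 1 September 2005 (when the determination is issued) are 7 September 2005 and 7 October 2005 respectively; 6 October 2005 falls inside that range.
Step 2 — 15 and 80 days from 1 September 2005 (when the determination is issued) are 16 September 2005 and 20 November 2005 respectively; done 19 November 2005 — within the window.
Step 3 — counting 85 days from 6 October 2005 (when the notice of appeal is served) gives a deadline of 30 December 2005; 28 December 2005 is within that limit.
Step 4 — counting 59 days from 18 January 2006 (end of the 21-day hold period, which began when the record is requested on 28 December 2005) gives a deadline of 18 March 2006; not done until 22 March 2006, 4 days after the deadline.

No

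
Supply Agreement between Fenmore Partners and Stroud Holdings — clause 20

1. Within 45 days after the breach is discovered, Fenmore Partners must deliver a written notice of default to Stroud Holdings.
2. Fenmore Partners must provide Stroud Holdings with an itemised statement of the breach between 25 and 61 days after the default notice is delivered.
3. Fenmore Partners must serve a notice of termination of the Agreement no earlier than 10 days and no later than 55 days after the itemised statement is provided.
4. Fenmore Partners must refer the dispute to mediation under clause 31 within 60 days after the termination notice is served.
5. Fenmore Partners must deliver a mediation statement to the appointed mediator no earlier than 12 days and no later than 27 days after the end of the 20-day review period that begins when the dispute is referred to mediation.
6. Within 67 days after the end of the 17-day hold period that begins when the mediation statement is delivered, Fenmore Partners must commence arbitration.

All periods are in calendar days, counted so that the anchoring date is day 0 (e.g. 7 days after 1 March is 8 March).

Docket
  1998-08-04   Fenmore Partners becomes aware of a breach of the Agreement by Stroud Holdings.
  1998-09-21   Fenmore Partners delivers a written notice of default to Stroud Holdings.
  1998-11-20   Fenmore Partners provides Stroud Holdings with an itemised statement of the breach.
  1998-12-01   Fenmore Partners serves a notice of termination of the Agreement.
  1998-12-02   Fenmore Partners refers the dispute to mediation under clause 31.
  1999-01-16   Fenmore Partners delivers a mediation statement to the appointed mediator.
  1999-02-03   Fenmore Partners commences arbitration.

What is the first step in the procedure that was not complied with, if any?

Step 1

Step 1 — counting 45 days from 1998-08-04 (when the breach is discovered) gives a deadline of 1998-09-18; done 1998-09-21 — 3 days late.
Later steps need not be reached.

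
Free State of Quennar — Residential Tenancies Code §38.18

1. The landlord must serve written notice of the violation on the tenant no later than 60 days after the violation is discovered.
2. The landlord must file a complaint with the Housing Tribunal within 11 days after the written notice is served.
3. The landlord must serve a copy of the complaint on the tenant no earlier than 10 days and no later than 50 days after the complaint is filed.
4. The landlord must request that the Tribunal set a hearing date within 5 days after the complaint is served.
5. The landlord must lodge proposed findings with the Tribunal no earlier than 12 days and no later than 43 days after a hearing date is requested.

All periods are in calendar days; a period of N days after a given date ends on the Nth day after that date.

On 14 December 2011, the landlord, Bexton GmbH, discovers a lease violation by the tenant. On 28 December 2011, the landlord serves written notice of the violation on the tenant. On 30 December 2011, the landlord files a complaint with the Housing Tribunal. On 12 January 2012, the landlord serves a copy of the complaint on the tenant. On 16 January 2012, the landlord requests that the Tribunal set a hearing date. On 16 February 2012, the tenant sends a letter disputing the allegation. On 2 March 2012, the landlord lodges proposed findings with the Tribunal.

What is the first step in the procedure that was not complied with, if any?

(1) due by 14 December 2011 + 60 days = 12 February 2012; 28 December 2011 is within that limit.
(2) due by 28 December 2011 + 11 days = 8 January 2012; done 30 December 2011 — timely.
(3) the permitted window runs from 30 December 2011 + 10 = 9 January 2012 to 30 December 2011 + 50 = 18 February 2012; 12 January 2012 falls inside that range.
(4) due by 12 January 2012 + 5 days = 17 January 2012; done 16 January 2012 — timely.
(5) the permitted window runs from 16 January 2012 + 12 = 28 January 2012 to 16 January 2012 + 43 = 28 February 2012; 2 March 2012 is 3 days past the end of the window.

Step 5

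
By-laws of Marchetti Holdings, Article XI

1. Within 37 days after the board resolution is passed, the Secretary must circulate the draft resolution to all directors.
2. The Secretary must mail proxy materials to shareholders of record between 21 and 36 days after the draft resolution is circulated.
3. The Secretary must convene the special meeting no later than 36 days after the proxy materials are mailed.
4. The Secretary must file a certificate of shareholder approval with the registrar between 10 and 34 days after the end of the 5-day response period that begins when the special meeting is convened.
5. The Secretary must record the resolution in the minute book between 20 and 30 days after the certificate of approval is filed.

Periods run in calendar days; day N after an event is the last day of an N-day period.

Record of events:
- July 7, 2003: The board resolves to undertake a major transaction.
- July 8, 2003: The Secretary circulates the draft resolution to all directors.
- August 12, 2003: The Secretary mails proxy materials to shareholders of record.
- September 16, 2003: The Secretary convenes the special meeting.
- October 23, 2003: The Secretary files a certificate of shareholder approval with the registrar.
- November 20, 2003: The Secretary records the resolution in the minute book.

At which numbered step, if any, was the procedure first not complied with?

Step 1 — counting 37 days from July 7, 2003 (when the board resolution is passed) gives a deadline of August 13, 2003; done July 8, 2003 — timely.
Step 2 — 21 and 36 days from July 8, 2003 (when the draft resolution is circulated) are July 29, 2003 and August 13, 2003 respectively; August 12, 2003 falls inside that range.
Step 3 — counting 36 days from August 12, 2003 (when the proxy materials are mailed) gives a deadline of September 17, 2003; completed September 16, 2003, before the deadline.
Step 4 — 10 and 34 days from September 21, 2003 (end of the 5-day response period, which began when the special meeting is convened on September 16, 2003) are October 1, 2003 and October 25, 2003 respectively; October 23, 2003 falls inside that range.
Step 5 — 20 and 30 days from October 23, 2003 (when the certificate of approval is filed) are November 12, 2003 and November 22, 2003 respectively; November 20, 2003 falls inside that range.

None — every step was satisfied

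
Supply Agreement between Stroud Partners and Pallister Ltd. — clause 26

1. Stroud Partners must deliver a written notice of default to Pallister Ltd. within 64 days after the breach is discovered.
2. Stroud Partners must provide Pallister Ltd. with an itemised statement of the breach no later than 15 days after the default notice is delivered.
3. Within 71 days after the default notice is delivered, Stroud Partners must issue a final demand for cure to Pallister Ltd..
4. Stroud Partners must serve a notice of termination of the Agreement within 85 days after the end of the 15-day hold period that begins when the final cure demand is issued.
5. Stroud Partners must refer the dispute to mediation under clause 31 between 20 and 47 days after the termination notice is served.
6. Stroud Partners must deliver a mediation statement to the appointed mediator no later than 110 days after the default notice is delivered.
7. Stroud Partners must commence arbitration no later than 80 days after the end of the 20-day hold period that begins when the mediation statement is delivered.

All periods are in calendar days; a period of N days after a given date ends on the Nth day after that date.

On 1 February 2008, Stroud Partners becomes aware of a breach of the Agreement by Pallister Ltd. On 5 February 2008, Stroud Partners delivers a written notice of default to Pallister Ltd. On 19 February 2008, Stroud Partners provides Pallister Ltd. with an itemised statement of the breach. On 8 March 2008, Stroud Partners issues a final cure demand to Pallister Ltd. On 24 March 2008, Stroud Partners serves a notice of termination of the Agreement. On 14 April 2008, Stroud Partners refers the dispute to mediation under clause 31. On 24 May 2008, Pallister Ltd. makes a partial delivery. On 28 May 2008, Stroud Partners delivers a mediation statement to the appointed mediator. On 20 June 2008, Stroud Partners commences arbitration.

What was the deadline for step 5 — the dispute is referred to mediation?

Step 5 runs from 24 March 2008, when the termination notice is served. The window is 20–47 days after 24 March 2008; it closes on 10 May 2008.

10 May 2008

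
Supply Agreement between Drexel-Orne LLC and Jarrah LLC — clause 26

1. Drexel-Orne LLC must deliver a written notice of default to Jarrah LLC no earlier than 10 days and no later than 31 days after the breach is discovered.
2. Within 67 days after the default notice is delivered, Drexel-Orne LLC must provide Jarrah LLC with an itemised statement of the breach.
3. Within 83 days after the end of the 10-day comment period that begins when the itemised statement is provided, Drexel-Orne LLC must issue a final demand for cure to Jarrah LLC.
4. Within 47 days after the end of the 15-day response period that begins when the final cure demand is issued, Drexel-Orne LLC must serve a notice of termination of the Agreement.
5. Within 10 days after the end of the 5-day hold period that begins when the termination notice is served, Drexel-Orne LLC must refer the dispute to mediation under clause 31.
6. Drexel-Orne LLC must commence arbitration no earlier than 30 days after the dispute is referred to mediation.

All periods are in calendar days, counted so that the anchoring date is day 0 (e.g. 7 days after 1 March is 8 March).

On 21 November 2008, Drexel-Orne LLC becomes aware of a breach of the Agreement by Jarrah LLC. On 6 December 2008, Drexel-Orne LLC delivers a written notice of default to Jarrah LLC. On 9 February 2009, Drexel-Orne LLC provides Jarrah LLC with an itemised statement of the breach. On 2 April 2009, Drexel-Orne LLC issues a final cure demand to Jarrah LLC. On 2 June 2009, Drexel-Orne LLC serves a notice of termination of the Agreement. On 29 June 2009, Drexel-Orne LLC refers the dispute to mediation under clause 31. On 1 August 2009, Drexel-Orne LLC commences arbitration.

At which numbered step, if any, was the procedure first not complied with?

(1) the permitted window runs from 21 November 2008 + 10 = 1 December 2008 to 21 November 2008 + 31 = 22 December 2008; done 6 December 2008, which is between those dates.
(2) due by 6 December 2008 + 67 days = 11 February 2009; 9 February 2009 is within that limit.
(3) due by 19 February 2009 + 83 days = 13 May 2009; 2 April 2009 is within that limit.
(4) due by 17 April 2009 + 47 days = 3 June 2009; 2 June 2009 is within that limit.
(5) due by 7 June 2009 + 10 days = 17 June 2009; 29 June 2009 misses that deadline by 12 days.

Step 5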